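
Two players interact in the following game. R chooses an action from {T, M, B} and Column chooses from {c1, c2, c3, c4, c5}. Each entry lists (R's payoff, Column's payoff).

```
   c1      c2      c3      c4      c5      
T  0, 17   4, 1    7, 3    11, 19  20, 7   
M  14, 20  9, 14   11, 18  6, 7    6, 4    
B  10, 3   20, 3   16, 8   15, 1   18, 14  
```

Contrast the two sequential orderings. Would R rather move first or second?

If R leads: Column's best replies are T→c4, M→c1, B→c5; R's induced payoffs 11, 14, 18; outcome (B, c5), payoffs (18, 14).
If Column leads: R's best replies are c1→M, c2→B, c3→B, c4→B, c5→T; Column's induced payoffs 20, 3, 8, 1, 7; outcome (M, c1), payoffs (14, 20).
R gets 18 moving first and 14 moving second, so R prefers to move first.

first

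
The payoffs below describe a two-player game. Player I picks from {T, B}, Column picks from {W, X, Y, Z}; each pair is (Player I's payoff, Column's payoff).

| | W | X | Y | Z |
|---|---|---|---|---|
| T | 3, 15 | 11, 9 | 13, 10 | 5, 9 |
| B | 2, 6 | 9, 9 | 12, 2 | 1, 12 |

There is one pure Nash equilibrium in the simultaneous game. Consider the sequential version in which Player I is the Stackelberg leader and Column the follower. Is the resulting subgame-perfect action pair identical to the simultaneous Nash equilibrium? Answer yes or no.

yes

Solve by backward induction (Player I leads).
- T → Column plays W (best of 15, 9, 10, 9); Player I gets 3.
- B → Column plays Z (best of 6, 9, 2, 12); Player I gets 1.
Among 3, 1, the best is 3 at T. Subgame-perfect outcome: (T, W) with payoffs (3, 15).
For the simultaneous game, intersect best replies.
Player I's best replies: W→T; X→T; Y→T; Z→T.
Column's best replies: T→W; B→Z.
Only (T, W) has each player best-responding; Nash payoffs (3, 15).
Sequential outcome (T, W) coincides with the Nash profile (T, W).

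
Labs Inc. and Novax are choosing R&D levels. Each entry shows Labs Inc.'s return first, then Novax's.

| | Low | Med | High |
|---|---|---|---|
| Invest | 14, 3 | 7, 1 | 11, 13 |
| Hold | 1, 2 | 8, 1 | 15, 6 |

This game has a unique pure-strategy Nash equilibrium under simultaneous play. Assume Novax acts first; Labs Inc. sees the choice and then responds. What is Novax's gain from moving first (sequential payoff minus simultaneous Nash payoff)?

Solve by backward induction (Novax leads).
- Low → Labs Inc. plays Invest (best of 14, 1); Novax gets 3.
- Med → Labs Inc. plays Hold (best of 7, 8); Novax gets 1.
- High → Labs Inc. plays Hold (best of 11, 15); Novax gets 6.
Novax's induced payoffs are 3, 1, 6, so Novax commits to High. Subgame-perfect outcome: (Hold, High) with payoffs (15, 6).
Now find the simultaneous Nash equilibrium.
Labs Inc.'s best replies: Low→Invest; Med→Hold; High→Hold.
Novax's best replies: Invest→High; Hold→High.
The unique mutual best reply is (Hold, High), giving (15, 6).
Novax's commitment gain: 6 − 6 = 0.

0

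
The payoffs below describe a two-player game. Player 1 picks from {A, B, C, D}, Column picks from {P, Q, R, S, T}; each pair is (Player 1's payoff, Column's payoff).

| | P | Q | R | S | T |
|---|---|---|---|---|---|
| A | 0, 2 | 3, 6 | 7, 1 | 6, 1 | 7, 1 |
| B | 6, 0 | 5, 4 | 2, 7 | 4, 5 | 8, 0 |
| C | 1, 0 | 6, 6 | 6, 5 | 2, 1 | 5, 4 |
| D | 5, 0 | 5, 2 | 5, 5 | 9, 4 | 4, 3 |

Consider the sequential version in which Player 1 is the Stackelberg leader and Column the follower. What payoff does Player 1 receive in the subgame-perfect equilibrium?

6

Backward induction with Player 1 moving first.
- A: Column compares 2, 6, 1, 1, 1 and picks Q; Player 1 would get 3.
- B: Column compares 0, 4, 7, 5, 0 and picks R; Player 1 would get 2.
- C: Column compares 0, 6, 5, 1, 4 and picks Q; Player 1 would get 6.
- D: Column compares 0, 2, 5, 4, 3 and picks R; Player 1 would get 5.
Player 1's induced payoffs are 3, 2, 6, 5, so Player 1 commits to C. Subgame-perfect outcome: (C, Q) with payoffs (6, 6).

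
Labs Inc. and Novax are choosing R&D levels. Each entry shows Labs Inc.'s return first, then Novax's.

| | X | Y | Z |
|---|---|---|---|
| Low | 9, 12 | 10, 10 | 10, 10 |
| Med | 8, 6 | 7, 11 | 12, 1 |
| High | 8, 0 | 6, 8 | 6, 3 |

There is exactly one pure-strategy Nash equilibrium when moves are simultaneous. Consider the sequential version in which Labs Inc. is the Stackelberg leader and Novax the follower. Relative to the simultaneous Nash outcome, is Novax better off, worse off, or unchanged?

Work backward from Novax's decision.
- Low: Novax compares 12, 10, 10 and picks X; Labs Inc. would get 9.
- Med: Novax compares 6, 11, 1 and picks Y; Labs Inc. would get 7.
- High: Novax compares 0, 8, 3 and picks Y; Labs Inc. would get 6.
Maximizing over 9, 7, 6, Labs Inc. chooses Low. Subgame-perfect outcome: (Low, X) with payoffs (9, 12).
Now find the simultaneous Nash equilibrium.
Labs Inc.'s best replies: X→Low; Y→Low; Z→Med.
Novax's best replies: Low→X; Med→Y; High→Y.
The unique mutual best reply is (Low, X), giving (9, 12).
Novax earns 12 sequentially versus 12 at the Nash outcome: unchanged.

unchanged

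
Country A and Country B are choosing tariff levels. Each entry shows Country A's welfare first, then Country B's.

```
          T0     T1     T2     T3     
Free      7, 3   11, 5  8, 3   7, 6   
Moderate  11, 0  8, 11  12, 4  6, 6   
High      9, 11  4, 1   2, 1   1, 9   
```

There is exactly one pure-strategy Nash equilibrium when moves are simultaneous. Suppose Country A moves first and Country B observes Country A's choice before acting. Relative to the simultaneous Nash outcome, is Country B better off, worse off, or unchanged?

better off

Solve by backward induction (Country A leads).
- Free: BR = T3, leader payoff 7.
- Moderate: BR = T1, leader payoff 8.
- High: BR = T0, leader payoff 9.
Country A's induced payoffs are 7, 8, 9, so Country A commits to High. Subgame-perfect outcome: (High, T0) with payoffs (9, 11).
For the simultaneous game, intersect best replies.
Country A's best replies: T0→Moderate; T1→Free; T2→Moderate; T3→Free.
Country B's best replies: Free→T3; Moderate→T1; High→T0.
Only (Free, T3) has each player best-responding; Nash payoffs (7, 6).
Country B earns 11 sequentially versus 6 at the Nash outcome: better off.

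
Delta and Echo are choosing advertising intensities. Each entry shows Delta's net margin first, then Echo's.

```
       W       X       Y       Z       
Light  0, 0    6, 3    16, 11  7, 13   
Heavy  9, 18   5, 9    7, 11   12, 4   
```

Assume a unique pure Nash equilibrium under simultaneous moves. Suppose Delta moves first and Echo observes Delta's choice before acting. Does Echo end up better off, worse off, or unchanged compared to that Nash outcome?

Work backward from Echo's decision.
- Light: BR = Z, leader payoff 7.
- Heavy: BR = W, leader payoff 9.
Among 7, 9, the best is 9 at Heavy. Subgame-perfect outcome: (Heavy, W) with payoffs (9, 18).
Under simultaneous play:
Delta's best replies: W→Heavy; X→Light; Y→Light; Z→Heavy.
Echo's best replies: Light→Z; Heavy→W.
The unique mutual best reply is (Heavy, W), giving (9, 18).
Echo earns 18 sequentially versus 18 at the Nash outcome: unchanged.

unchanged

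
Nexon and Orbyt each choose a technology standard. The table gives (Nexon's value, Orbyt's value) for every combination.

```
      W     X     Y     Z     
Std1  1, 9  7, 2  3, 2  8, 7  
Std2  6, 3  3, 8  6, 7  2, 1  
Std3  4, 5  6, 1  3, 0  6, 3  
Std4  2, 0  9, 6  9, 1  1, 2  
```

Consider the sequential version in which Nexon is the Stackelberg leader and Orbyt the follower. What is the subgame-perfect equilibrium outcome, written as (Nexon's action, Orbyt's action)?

(Std4, X)

Solve by backward induction (Nexon leads).
- Std1: BR = W, leader payoff 1.
- Std2: BR = X, leader payoff 3.
- Std3: BR = W, leader payoff 4.
- Std4: BR = X, leader payoff 9.
Maximizing over 1, 3, 4, 9, Nexon chooses Std4. Subgame-perfect outcome: (Std4, X) with payoffs (9, 6).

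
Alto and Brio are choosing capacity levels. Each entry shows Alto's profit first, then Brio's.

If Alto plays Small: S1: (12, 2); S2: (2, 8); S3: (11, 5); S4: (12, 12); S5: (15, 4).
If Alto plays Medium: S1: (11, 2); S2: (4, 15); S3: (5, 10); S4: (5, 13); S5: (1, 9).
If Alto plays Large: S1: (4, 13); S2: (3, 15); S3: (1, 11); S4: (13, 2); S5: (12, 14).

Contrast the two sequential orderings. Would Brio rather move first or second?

first

If Alto leads: Brio's best replies are Small→S4, Medium→S2, Large→S2; Alto's induced payoffs 12, 4, 3; outcome (Small, S4), payoffs (12, 12).
If Brio leads: Alto's best replies are S1→Small, S2→Medium, S3→Small, S4→Large, S5→Small; Brio's induced payoffs 2, 15, 5, 2, 4; outcome (Medium, S2), payoffs (4, 15).
Brio gets 15 moving first and 12 moving second, so Brio prefers to move first.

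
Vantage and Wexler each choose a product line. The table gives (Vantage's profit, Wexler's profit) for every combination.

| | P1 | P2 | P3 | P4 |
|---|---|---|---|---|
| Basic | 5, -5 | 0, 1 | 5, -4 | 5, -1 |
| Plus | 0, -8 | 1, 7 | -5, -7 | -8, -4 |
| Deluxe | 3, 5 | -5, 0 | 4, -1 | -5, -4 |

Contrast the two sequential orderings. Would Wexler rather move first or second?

If Vantage leads: Wexler's best replies are Basic→P2, Plus→P2, Deluxe→P1; Vantage's induced payoffs 0, 1, 3; outcome (Deluxe, P1), payoffs (3, 5).
If Wexler leads: Vantage's best replies are P1→Basic, P2→Plus, P3→Basic, P4→Basic; Wexler's induced payoffs -5, 7, -4, -1; outcome (Plus, P2), payoffs (1, 7).
Wexler gets 7 moving first and 5 moving second, so Wexler prefers to move first.

first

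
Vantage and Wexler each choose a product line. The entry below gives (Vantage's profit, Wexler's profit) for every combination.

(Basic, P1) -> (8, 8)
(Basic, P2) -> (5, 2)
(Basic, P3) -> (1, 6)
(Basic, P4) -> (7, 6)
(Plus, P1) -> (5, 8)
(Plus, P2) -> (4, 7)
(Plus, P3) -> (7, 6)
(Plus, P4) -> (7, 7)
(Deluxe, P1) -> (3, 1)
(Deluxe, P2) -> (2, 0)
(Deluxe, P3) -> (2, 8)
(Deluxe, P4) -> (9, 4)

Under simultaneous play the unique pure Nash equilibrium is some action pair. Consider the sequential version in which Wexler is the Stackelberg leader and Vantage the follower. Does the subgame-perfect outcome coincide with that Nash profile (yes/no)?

Vantage best-responds to each possible Wexler move:
- P1 → Vantage plays Basic (best of 8, 5, 3); Wexler gets 8.
- P2 → Vantage plays Basic (best of 5, 4, 2); Wexler gets 2.
- P3 → Vantage plays Plus (best of 1, 7, 2); Wexler gets 6.
- P4 → Vantage plays Deluxe (best of 7, 7, 9); Wexler gets 4.
Wexler's induced payoffs are 8, 2, 6, 4, so Wexler commits to P1. Subgame-perfect outcome: (Basic, P1) with payoffs (8, 8).
Under simultaneous play:
Vantage's best replies: P1→Basic; P2→Basic; P3→Plus; P4→Deluxe.
Wexler's best replies: Basic→P1; Plus→P1; Deluxe→P3.
The unique mutual best reply is (Basic, P1), giving (8, 8).
Sequential outcome (Basic, P1) coincides with the Nash profile (Basic, P1).

yes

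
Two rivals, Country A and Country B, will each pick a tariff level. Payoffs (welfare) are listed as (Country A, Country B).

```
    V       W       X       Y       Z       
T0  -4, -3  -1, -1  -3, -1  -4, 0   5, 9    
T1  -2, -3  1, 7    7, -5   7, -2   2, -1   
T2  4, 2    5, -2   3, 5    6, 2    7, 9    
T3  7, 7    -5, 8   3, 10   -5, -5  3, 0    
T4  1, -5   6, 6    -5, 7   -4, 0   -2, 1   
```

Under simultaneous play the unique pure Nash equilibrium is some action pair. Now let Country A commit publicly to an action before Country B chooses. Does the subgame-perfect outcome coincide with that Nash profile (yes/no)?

Solve by backward induction (Country A leads).
- T0 → Country B plays Z (best of -3, -1, -1, 0, 9); Country A gets 5.
- T1 → Country B plays W (best of -3, 7, -5, -2, -1); Country A gets 1.
- T2 → Country B plays Z (best of 2, -2, 5, 2, 9); Country A gets 7.
- T3 → Country B plays X (best of 7, 8, 10, -5, 0); Country A gets 3.
- T4 → Country B plays X (best of -5, 6, 7, 0, 1); Country A gets -5.
Maximizing over 5, 1, 7, 3, -5, Country A chooses T2. Subgame-perfect outcome: (T2, Z) with payoffs (7, 9).
Under simultaneous play:
Country A's best replies: V→T3; W→T4; X→T1; Y→T1; Z→T2.
Country B's best replies: T0→Z; T1→W; T2→Z; T3→X; T4→X.
The unique mutual best reply is (T2, Z), giving (7, 9).
Sequential outcome (T2, Z) coincides with the Nash profile (T2, Z).

yes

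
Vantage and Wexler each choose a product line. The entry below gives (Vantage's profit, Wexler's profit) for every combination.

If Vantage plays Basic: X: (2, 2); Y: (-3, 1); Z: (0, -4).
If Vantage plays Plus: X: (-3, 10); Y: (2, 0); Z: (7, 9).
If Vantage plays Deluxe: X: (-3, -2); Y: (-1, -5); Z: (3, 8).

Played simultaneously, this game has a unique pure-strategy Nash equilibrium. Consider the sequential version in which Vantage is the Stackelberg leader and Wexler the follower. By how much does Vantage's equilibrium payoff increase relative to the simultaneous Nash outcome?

1

Wexler best-responds to each possible Vantage move:
- Basic: Wexler compares 2, 1, -4 and picks X; Vantage would get 2.
- Plus: Wexler compares 10, 0, 9 and picks X; Vantage would get -3.
- Deluxe: Wexler compares -2, -5, 8 and picks Z; Vantage would get 3.
Vantage's induced payoffs are 2, -3, 3, so Vantage commits to Deluxe. Subgame-perfect outcome: (Deluxe, Z) with payoffs (3, 8).
For the simultaneous game, intersect best replies.
Vantage's best replies: X→Basic; Y→Plus; Z→Plus.
Wexler's best replies: Basic→X; Plus→X; Deluxe→Z.
Only (Basic, X) has each player best-responding; Nash payoffs (2, 2).
Vantage's commitment gain: 3 − 2 = 1.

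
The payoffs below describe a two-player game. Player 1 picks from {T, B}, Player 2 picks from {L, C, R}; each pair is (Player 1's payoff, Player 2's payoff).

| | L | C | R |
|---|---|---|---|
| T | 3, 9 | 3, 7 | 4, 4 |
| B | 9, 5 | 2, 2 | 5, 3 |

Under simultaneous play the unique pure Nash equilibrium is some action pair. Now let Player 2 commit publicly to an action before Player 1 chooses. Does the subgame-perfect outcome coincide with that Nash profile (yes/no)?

Player 1 best-responds to each possible Player 2 move:
- L: BR = B, leader payoff 5.
- C: BR = T, leader payoff 7.
- R: BR = B, leader payoff 3.
Among 5, 7, 3, the best is 7 at C. Subgame-perfect outcome: (T, C) with payoffs (3, 7).
Under simultaneous play:
Player 1's best replies: L→B; C→T; R→B.
Player 2's best replies: T→L; B→L.
The unique mutual best reply is (B, L), giving (9, 5).
Sequential outcome (T, C) differs from the Nash profile (B, L).

no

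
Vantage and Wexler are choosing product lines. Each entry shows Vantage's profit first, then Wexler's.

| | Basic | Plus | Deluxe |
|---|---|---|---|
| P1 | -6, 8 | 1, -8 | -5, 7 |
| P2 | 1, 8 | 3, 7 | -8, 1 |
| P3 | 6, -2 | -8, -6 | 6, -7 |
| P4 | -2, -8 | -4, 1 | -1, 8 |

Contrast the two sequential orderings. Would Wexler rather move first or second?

first

If Vantage leads: Wexler's best replies are P1→Basic, P2→Basic, P3→Basic, P4→Deluxe; Vantage's induced payoffs -6, 1, 6, -1; outcome (P3, Basic), payoffs (6, -2).
If Wexler leads: Vantage's best replies are Basic→P3, Plus→P2, Deluxe→P3; Wexler's induced payoffs -2, 7, -7; outcome (P2, Plus), payoffs (3, 7).
Wexler gets 7 moving first and -2 moving second, so Wexler prefers to move first.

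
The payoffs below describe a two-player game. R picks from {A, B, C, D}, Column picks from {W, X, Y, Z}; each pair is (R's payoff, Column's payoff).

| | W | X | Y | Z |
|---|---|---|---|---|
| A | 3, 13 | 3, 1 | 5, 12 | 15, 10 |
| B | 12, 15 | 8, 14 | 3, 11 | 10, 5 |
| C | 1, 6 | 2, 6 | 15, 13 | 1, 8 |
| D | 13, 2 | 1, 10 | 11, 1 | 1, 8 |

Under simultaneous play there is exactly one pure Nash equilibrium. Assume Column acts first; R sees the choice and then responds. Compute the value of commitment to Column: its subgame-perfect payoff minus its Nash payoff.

Work backward from R's decision.
- W: R compares 3, 12, 1, 13 and picks D; Column would get 2.
- X: R compares 3, 8, 2, 1 and picks B; Column would get 14.
- Y: R compares 5, 3, 15, 11 and picks C; Column would get 13.
- Z: R compares 15, 10, 1, 1 and picks A; Column would get 10.
Maximizing over 2, 14, 13, 10, Column chooses X. Subgame-perfect outcome: (B, X) with payoffs (8, 14).
For the simultaneous game, intersect best replies.
R's best replies: W→D; X→B; Y→C; Z→A.
Column's best replies: A→W; B→W; C→Y; D→X.
The unique mutual best reply is (C, Y), giving (15, 13).
Column's commitment gain: 14 − 13 = 1.

1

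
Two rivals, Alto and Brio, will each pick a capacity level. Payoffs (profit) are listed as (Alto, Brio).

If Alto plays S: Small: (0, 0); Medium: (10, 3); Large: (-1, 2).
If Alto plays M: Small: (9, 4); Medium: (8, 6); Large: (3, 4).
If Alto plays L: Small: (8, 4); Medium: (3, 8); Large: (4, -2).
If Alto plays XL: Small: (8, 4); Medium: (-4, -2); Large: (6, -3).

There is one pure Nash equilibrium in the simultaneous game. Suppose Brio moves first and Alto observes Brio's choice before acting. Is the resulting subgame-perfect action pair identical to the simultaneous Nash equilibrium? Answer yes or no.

no

Work backward from Alto's decision.
- Small: Alto compares 0, 9, 8, 8 and picks M; Brio would get 4.
- Medium: Alto compares 10, 8, 3, -4 and picks S; Brio would get 3.
- Large: Alto compares -1, 3, 4, 6 and picks XL; Brio would get -3.
Maximizing over 4, 3, -3, Brio chooses Small. Subgame-perfect outcome: (M, Small) with payoffs (9, 4).
Now find the simultaneous Nash equilibrium.
Alto's best replies: Small→M; Medium→S; Large→XL.
Brio's best replies: S→Medium; M→Medium; L→Medium; XL→Small.
The unique mutual best reply is (S, Medium), giving (10, 3).
Sequential outcome (M, Small) differs from the Nash profile (S, Medium).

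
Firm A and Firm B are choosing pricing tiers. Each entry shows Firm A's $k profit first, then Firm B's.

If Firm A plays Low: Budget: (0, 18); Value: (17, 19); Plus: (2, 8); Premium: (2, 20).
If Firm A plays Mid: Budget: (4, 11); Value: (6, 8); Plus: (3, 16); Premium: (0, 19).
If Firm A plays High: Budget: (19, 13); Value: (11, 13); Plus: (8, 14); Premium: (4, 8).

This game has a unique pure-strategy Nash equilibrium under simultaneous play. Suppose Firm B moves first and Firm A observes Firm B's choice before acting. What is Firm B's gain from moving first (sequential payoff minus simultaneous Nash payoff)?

Work backward from Firm A's decision.
- Budget: BR = High, leader payoff 13.
- Value: BR = Low, leader payoff 19.
- Plus: BR = High, leader payoff 14.
- Premium: BR = High, leader payoff 8.
Firm B's induced payoffs are 13, 19, 14, 8, so Firm B commits to Value. Subgame-perfect outcome: (Low, Value) with payoffs (17, 19).
Under simultaneous play:
Firm A's best replies: Budget→High; Value→Low; Plus→High; Premium→High.
Firm B's best replies: Low→Premium; Mid→Premium; High→Plus.
Only (High, Plus) has each player best-responding; Nash payoffs (8, 14).
Firm B's commitment gain: 19 − 14 = 5.

5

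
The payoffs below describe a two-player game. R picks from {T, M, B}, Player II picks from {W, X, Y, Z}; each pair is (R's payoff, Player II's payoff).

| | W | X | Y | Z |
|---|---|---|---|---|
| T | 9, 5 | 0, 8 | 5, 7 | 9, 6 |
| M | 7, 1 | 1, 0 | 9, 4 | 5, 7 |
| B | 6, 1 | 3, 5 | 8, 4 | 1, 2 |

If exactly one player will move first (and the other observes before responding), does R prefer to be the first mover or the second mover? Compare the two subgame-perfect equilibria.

second

If R leads: Player II's best replies are T→X, M→Z, B→X; R's induced payoffs 0, 5, 3; outcome (M, Z), payoffs (5, 7).
If Player II leads: R's best replies are W→T, X→B, Y→M, Z→T; Player II's induced payoffs 5, 5, 4, 6; outcome (T, Z), payoffs (9, 6).
R gets 5 moving first and 9 moving second, so R prefers to move second.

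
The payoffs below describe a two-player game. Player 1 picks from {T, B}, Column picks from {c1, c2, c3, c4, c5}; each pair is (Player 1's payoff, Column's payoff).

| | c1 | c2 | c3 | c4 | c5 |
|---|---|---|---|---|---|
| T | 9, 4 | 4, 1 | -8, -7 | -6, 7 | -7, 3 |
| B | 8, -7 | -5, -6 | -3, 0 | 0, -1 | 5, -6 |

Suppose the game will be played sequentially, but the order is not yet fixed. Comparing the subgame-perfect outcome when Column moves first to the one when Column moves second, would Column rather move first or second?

first

If Player 1 leads: Column's best replies are T→c4, B→c3; Player 1's induced payoffs -6, -3; outcome (B, c3), payoffs (-3, 0).
If Column leads: Player 1's best replies are c1→T, c2→T, c3→B, c4→B, c5→B; Column's induced payoffs 4, 1, 0, -1, -6; outcome (T, c1), payoffs (9, 4).
Column gets 4 moving first and 0 moving second, so Column prefers to move first.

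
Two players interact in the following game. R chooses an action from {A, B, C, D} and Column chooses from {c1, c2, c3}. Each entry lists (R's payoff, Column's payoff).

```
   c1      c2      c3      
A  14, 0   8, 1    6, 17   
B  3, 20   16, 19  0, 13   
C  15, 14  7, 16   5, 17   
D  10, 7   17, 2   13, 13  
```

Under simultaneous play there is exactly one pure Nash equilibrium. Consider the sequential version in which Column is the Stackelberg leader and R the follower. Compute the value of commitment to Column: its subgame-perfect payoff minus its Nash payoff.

Backward induction with Column moving first.
- c1: R compares 14, 3, 15, 10 and picks C; Column would get 14.
- c2: R compares 8, 16, 7, 17 and picks D; Column would get 2.
- c3: R compares 6, 0, 5, 13 and picks D; Column would get 13.
Maximizing over 14, 2, 13, Column chooses c1. Subgame-perfect outcome: (C, c1) with payoffs (15, 14).
Under simultaneous play:
R's best replies: c1→C; c2→D; c3→D.
Column's best replies: A→c3; B→c1; C→c3; D→c3.
The unique mutual best reply is (D, c3), giving (13, 13).
Column's commitment gain: 14 − 13 = 1.

1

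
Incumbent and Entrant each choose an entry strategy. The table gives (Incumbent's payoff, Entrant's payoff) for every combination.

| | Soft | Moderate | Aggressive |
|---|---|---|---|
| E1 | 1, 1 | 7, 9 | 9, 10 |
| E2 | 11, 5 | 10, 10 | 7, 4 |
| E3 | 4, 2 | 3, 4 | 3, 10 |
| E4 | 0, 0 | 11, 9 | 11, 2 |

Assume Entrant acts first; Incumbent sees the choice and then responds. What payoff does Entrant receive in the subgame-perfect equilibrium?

Backward induction with Entrant moving first.
- Soft: BR = E2, leader payoff 5.
- Moderate: BR = E4, leader payoff 9.
- Aggressive: BR = E4, leader payoff 2.
Maximizing over 5, 9, 2, Entrant chooses Moderate. Subgame-perfect outcome: (E4, Moderate) with payoffs (11, 9).

9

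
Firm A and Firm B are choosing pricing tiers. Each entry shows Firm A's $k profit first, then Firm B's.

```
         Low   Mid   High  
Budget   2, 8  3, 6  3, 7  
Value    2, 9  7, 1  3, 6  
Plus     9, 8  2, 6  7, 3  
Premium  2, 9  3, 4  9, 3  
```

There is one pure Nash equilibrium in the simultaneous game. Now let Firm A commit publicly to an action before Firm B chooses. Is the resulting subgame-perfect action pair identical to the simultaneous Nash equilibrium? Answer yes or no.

yes

Work backward from Firm B's decision.
- Budget: Firm B compares 8, 6, 7 and picks Low; Firm A would get 2.
- Value: Firm B compares 9, 1, 6 and picks Low; Firm A would get 2.
- Plus: Firm B compares 8, 6, 3 and picks Low; Firm A would get 9.
- Premium: Firm B compares 9, 4, 3 and picks Low; Firm A would get 2.
Among 2, 2, 9, 2, the best is 9 at Plus. Subgame-perfect outcome: (Plus, Low) with payoffs (9, 8).
For the simultaneous game, intersect best replies.
Firm A's best replies: Low→Plus; Mid→Value; High→Premium.
Firm B's best replies: Budget→Low; Value→Low; Plus→Low; Premium→Low.
The unique mutual best reply is (Plus, Low), giving (9, 8).
Sequential outcome (Plus, Low) coincides with the Nash profile (Plus, Low).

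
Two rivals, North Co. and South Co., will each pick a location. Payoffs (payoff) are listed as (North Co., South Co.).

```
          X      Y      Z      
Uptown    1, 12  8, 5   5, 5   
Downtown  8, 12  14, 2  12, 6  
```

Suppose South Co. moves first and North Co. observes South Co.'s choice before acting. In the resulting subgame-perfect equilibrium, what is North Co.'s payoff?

8

North Co. best-responds to each possible South Co. move:
- X: North Co. compares 1, 8 and picks Downtown; South Co. would get 12.
- Y: North Co. compares 8, 14 and picks Downtown; South Co. would get 2.
- Z: North Co. compares 5, 12 and picks Downtown; South Co. would get 6.
Among 12, 2, 6, the best is 12 at X. Subgame-perfect outcome: (Downtown, X) with payoffs (8, 12).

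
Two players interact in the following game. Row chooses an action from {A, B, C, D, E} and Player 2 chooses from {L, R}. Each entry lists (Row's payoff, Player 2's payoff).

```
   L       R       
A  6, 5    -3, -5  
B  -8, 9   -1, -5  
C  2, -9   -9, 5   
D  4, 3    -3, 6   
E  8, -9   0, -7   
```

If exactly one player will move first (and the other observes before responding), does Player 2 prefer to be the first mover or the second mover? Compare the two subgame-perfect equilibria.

If Row leads: Player 2's best replies are A→L, B→L, C→R, D→R, E→R; Row's induced payoffs 6, -8, -9, -3, 0; outcome (A, L), payoffs (6, 5).
If Player 2 leads: Row's best replies are L→E, R→E; Player 2's induced payoffs -9, -7; outcome (E, R), payoffs (0, -7).
Player 2 gets -7 moving first and 5 moving second, so Player 2 prefers to move second.

second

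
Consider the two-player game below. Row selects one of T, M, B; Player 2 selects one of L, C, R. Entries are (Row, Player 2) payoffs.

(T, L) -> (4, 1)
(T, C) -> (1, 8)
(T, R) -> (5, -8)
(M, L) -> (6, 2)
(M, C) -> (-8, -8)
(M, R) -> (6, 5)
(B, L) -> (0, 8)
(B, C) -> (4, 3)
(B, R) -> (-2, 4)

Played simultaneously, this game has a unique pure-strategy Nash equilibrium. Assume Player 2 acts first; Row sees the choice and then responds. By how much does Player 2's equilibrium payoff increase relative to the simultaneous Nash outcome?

0

Backward induction with Player 2 moving first.
- L: Row compares 4, 6, 0 and picks M; Player 2 would get 2.
- C: Row compares 1, -8, 4 and picks B; Player 2 would get 3.
- R: Row compares 5, 6, -2 and picks M; Player 2 would get 5.
Maximizing over 2, 3, 5, Player 2 chooses R. Subgame-perfect outcome: (M, R) with payoffs (6, 5).
Under simultaneous play:
Row's best replies: L→M; C→B; R→M.
Player 2's best replies: T→C; M→R; B→L.
The unique mutual best reply is (M, R), giving (6, 5).
Player 2's commitment gain: 5 − 5 = 0.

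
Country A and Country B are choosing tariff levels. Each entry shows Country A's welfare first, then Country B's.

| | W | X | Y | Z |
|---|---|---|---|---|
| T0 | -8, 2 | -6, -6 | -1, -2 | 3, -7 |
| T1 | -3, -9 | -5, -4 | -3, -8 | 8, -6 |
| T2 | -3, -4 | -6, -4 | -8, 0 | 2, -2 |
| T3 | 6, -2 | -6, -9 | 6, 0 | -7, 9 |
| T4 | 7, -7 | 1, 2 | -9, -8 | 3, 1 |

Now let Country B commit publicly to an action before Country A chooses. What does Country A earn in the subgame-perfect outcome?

Work backward from Country A's decision.
- W: Country A compares -8, -3, -3, 6, 7 and picks T4; Country B would get -7.
- X: Country A compares -6, -5, -6, -6, 1 and picks T4; Country B would get 2.
- Y: Country A compares -1, -3, -8, 6, -9 and picks T3; Country B would get 0.
- Z: Country A compares 3, 8, 2, -7, 3 and picks T1; Country B would get -6.
Country B's induced payoffs are -7, 2, 0, -6, so Country B commits to X. Subgame-perfect outcome: (T4, X) with payoffs (1, 2).

1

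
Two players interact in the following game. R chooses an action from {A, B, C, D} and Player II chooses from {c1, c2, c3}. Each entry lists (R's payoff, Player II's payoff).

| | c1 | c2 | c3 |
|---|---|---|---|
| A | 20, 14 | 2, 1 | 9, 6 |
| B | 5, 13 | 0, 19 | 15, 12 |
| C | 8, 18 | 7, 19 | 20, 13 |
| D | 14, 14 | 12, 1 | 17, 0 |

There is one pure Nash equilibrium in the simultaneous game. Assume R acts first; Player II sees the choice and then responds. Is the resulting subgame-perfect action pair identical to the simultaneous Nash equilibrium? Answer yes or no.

Work backward from Player II's decision.
- A: BR = c1, leader payoff 20.
- B: BR = c2, leader payoff 0.
- C: BR = c2, leader payoff 7.
- D: BR = c1, leader payoff 14.
Maximizing over 20, 0, 7, 14, R chooses A. Subgame-perfect outcome: (A, c1) with payoffs (20, 14).
For the simultaneous game, intersect best replies.
R's best replies: c1→A; c2→D; c3→C.
Player II's best replies: A→c1; B→c2; C→c2; D→c1.
The unique mutual best reply is (A, c1), giving (20, 14).
Sequential outcome (A, c1) coincides with the Nash profile (A, c1).

yes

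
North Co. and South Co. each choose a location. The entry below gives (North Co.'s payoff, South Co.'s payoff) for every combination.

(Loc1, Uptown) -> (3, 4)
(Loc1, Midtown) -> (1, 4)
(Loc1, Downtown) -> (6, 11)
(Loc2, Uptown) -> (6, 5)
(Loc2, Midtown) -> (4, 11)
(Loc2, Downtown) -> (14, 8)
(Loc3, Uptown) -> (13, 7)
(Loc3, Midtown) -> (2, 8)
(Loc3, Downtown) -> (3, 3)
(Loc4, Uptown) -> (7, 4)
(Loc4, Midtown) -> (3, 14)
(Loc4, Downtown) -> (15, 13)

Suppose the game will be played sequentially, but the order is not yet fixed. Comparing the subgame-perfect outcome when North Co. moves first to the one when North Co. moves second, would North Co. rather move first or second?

second

If North Co. leads: South Co.'s best replies are Loc1→Downtown, Loc2→Midtown, Loc3→Midtown, Loc4→Midtown; North Co.'s induced payoffs 6, 4, 2, 3; outcome (Loc1, Downtown), payoffs (6, 11).
If South Co. leads: North Co.'s best replies are Uptown→Loc3, Midtown→Loc2, Downtown→Loc4; South Co.'s induced payoffs 7, 11, 13; outcome (Loc4, Downtown), payoffs (15, 13).
North Co. gets 6 moving first and 15 moving second, so North Co. prefers to move second.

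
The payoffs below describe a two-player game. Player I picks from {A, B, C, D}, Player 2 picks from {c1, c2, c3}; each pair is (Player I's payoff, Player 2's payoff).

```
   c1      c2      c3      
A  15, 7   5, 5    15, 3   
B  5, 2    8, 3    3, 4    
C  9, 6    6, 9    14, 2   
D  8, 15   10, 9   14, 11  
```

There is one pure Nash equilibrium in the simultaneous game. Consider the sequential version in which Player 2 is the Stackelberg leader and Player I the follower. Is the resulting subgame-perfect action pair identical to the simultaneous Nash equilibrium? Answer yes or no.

Solve by backward induction (Player 2 leads).
- c1: Player I compares 15, 5, 9, 8 and picks A; Player 2 would get 7.
- c2: Player I compares 5, 8, 6, 10 and picks D; Player 2 would get 9.
- c3: Player I compares 15, 3, 14, 14 and picks A; Player 2 would get 3.
Player 2's induced payoffs are 7, 9, 3, so Player 2 commits to c2. Subgame-perfect outcome: (D, c2) with payoffs (10, 9).
For the simultaneous game, intersect best replies.
Player I's best replies: c1→A; c2→D; c3→A.
Player 2's best replies: A→c1; B→c3; C→c2; D→c1.
Only (A, c1) has each player best-responding; Nash payoffs (15, 7).
Sequential outcome (D, c2) differs from the Nash profile (A, c1).

no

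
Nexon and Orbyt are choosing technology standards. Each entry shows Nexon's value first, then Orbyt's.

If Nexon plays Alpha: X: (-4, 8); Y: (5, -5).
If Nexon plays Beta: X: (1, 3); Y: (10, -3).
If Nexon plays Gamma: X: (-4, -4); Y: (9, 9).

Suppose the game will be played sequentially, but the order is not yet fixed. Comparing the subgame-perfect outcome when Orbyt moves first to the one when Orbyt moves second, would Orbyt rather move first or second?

If Nexon leads: Orbyt's best replies are Alpha→X, Beta→X, Gamma→Y; Nexon's induced payoffs -4, 1, 9; outcome (Gamma, Y), payoffs (9, 9).
If Orbyt leads: Nexon's best replies are X→Beta, Y→Beta; Orbyt's induced payoffs 3, -3; outcome (Beta, X), payoffs (1, 3).
Orbyt gets 3 moving first and 9 moving second, so Orbyt prefers to move second.

second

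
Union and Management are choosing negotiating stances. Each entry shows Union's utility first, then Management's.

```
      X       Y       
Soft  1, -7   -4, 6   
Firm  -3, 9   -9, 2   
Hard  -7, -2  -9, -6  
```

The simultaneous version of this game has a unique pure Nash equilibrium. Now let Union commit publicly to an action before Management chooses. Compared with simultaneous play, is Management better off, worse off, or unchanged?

better off

Backward induction with Union moving first.
- Soft: BR = Y, leader payoff -4.
- Firm: BR = X, leader payoff -3.
- Hard: BR = X, leader payoff -7.
Union's induced payoffs are -4, -3, -7, so Union commits to Firm. Subgame-perfect outcome: (Firm, X) with payoffs (-3, 9).
Now find the simultaneous Nash equilibrium.
Union's best replies: X→Soft; Y→Soft.
Management's best replies: Soft→Y; Firm→X; Hard→X.
The unique mutual best reply is (Soft, Y), giving (-4, 6).
Management earns 9 sequentially versus 6 at the Nash outcome: better off.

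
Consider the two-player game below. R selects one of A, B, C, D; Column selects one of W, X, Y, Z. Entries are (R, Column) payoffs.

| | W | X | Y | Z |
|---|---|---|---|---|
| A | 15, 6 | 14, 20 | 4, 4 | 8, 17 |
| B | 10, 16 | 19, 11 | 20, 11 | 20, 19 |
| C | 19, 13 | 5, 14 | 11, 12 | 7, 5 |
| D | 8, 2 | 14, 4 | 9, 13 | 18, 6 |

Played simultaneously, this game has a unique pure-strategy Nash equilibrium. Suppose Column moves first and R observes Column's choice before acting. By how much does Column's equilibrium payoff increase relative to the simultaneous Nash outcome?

0

Backward induction with Column moving first.
- W → R plays C (best of 15, 10, 19, 8); Column gets 13.
- X → R plays B (best of 14, 19, 5, 14); Column gets 11.
- Y → R plays B (best of 4, 20, 11, 9); Column gets 11.
- Z → R plays B (best of 8, 20, 7, 18); Column gets 19.
Column's induced payoffs are 13, 11, 11, 19, so Column commits to Z. Subgame-perfect outcome: (B, Z) with payoffs (20, 19).
Under simultaneous play:
R's best replies: W→C; X→B; Y→B; Z→B.
Column's best replies: A→X; B→Z; C→X; D→Y.
Only (B, Z) has each player best-responding; Nash payoffs (20, 19).
Column's commitment gain: 19 − 19 = 0.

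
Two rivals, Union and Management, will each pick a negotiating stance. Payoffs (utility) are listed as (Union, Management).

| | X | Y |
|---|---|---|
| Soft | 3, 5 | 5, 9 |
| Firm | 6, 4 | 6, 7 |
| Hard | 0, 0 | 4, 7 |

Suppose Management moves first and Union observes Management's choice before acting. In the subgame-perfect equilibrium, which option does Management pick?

Y

Work backward from Union's decision.
- X: BR = Firm, leader payoff 4.
- Y: BR = Firm, leader payoff 7.
Among 4, 7, the best is 7 at Y. Subgame-perfect outcome: (Firm, Y) with payoffs (6, 7).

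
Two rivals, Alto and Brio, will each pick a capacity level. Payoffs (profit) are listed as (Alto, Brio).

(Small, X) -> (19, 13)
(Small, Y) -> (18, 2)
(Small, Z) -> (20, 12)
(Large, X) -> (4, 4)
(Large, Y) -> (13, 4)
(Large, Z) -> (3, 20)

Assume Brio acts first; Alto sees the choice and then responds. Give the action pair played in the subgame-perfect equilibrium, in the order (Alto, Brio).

Solve by backward induction (Brio leads).
- X: Alto compares 19, 4 and picks Small; Brio would get 13.
- Y: Alto compares 18, 13 and picks Small; Brio would get 2.
- Z: Alto compares 20, 3 and picks Small; Brio would get 12.
Among 13, 2, 12, the best is 13 at X. Subgame-perfect outcome: (Small, X) with payoffs (19, 13).

(Small, X)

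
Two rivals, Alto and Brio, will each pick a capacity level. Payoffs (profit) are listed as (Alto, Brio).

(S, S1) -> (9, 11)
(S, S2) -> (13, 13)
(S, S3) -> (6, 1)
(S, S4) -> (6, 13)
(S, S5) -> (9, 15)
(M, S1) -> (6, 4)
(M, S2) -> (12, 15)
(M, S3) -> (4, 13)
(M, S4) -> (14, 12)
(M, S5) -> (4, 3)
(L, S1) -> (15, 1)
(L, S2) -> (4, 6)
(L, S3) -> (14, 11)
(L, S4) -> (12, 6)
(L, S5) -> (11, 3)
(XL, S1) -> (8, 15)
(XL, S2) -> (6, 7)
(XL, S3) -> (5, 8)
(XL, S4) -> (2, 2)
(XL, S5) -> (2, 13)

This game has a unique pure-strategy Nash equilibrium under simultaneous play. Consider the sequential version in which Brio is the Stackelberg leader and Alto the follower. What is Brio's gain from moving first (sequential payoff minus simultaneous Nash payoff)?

Backward induction with Brio moving first.
- S1: Alto compares 9, 6, 15, 8 and picks L; Brio would get 1.
- S2: Alto compares 13, 12, 4, 6 and picks S; Brio would get 13.
- S3: Alto compares 6, 4, 14, 5 and picks L; Brio would get 11.
- S4: Alto compares 6, 14, 12, 2 and picks M; Brio would get 12.
- S5: Alto compares 9, 4, 11, 2 and picks L; Brio would get 3.
Among 1, 13, 11, 12, 3, the best is 13 at S2. Subgame-perfect outcome: (S, S2) with payoffs (13, 13).
Under simultaneous play:
Alto's best replies: S1→L; S2→S; S3→L; S4→M; S5→L.
Brio's best replies: S→S5; M→S2; L→S3; XL→S1.
Only (L, S3) has each player best-responding; Nash payoffs (14, 11).
Brio's commitment gain: 13 − 11 = 2.

2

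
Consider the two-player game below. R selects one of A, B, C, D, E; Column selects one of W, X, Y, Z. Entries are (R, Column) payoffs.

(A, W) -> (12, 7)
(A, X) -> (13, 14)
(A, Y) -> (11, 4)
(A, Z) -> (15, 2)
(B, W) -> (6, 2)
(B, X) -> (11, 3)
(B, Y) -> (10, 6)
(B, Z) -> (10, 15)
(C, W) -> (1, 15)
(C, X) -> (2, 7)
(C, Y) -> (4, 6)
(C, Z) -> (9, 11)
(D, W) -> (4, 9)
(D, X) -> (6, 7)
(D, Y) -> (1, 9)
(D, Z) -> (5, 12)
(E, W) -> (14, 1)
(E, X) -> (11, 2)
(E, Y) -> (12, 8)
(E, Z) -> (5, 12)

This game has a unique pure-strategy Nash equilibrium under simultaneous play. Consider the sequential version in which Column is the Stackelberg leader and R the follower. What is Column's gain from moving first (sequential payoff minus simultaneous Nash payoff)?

0

Solve by backward induction (Column leads).
- W: BR = E, leader payoff 1.
- X: BR = A, leader payoff 14.
- Y: BR = E, leader payoff 8.
- Z: BR = A, leader payoff 2.
Among 1, 14, 8, 2, the best is 14 at X. Subgame-perfect outcome: (A, X) with payoffs (13, 14).
For the simultaneous game, intersect best replies.
R's best replies: W→E; X→A; Y→E; Z→A.
Column's best replies: A→X; B→Z; C→W; D→Z; E→Z.
The unique mutual best reply is (A, X), giving (13, 14).
Column's commitment gain: 14 − 14 = 0.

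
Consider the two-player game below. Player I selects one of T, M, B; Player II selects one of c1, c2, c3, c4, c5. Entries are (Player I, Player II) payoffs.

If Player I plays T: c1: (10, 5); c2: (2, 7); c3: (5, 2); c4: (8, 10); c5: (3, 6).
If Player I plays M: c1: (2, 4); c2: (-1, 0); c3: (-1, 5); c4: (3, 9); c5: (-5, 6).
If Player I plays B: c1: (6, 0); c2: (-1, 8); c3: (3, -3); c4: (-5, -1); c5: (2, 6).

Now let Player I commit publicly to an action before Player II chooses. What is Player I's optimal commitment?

Solve by backward induction (Player I leads).
- T: BR = c4, leader payoff 8.
- M: BR = c4, leader payoff 3.
- B: BR = c2, leader payoff -1.
Player I's induced payoffs are 8, 3, -1, so Player I commits to T. Subgame-perfect outcome: (T, c4) with payoffs (8, 10).

T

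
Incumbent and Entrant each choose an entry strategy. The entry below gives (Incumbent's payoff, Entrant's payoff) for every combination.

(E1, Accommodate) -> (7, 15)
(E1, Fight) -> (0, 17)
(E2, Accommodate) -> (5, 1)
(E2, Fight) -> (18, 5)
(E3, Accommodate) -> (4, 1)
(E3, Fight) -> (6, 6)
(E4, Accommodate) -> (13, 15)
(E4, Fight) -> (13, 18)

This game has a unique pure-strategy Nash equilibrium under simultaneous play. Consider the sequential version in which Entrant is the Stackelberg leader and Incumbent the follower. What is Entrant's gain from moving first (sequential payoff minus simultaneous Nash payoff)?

Solve by backward induction (Entrant leads).
- Accommodate: BR = E4, leader payoff 15.
- Fight: BR = E2, leader payoff 5.
Maximizing over 15, 5, Entrant chooses Accommodate. Subgame-perfect outcome: (E4, Accommodate) with payoffs (13, 15).
Under simultaneous play:
Incumbent's best replies: Accommodate→E4; Fight→E2.
Entrant's best replies: E1→Fight; E2→Fight; E3→Fight; E4→Fight.
The unique mutual best reply is (E2, Fight), giving (18, 5).
Entrant's commitment gain: 15 − 5 = 10.

10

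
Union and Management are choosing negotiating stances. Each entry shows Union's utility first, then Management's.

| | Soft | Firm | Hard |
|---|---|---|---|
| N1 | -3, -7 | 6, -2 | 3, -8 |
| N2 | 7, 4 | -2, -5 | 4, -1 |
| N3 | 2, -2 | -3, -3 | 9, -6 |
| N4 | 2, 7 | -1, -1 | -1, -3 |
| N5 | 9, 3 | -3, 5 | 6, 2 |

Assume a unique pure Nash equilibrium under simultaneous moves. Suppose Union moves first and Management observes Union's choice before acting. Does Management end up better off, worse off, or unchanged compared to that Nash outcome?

better off

Management best-responds to each possible Union move:
- N1: Management compares -7, -2, -8 and picks Firm; Union would get 6.
- N2: Management compares 4, -5, -1 and picks Soft; Union would get 7.
- N3: Management compares -2, -3, -6 and picks Soft; Union would get 2.
- N4: Management compares 7, -1, -3 and picks Soft; Union would get 2.
- N5: Management compares 3, 5, 2 and picks Firm; Union would get -3.
Maximizing over 6, 7, 2, 2, -3, Union chooses N2. Subgame-perfect outcome: (N2, Soft) with payoffs (7, 4).
Now find the simultaneous Nash equilibrium.
Union's best replies: Soft→N5; Firm→N1; Hard→N3.
Management's best replies: N1→Firm; N2→Soft; N3→Soft; N4→Soft; N5→Firm.
The unique mutual best reply is (N1, Firm), giving (6, -2).
Management earns 4 sequentially versus -2 at the Nash outcome: better off.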